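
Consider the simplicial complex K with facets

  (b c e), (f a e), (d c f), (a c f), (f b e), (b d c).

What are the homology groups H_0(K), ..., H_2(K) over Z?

We work with the vertex ordering a < b < c < d < e < f. The simplices of K, each written with vertices in increasing order, are:

  0-simplices (6): a, b, c, d, e, f
  1-simplices (12): ac, ae, af, bc, bd, be, bf, cd, ce, cf, df, ef
  2-simplices (6): acf, aef, bcd, bce, bef, cdf

giving chain groups C_0 ≅ Z^6, C_1 ≅ Z^12, C_2 ≅ Z^6.

The boundary map ∂_1: C_1 → C_0 is given by ∂[p,q] = [q] − [p]. For instance
  ∂bf = f − b.
As a 6×12 matrix over Z this has rank 5, with invariant factors (1,1,1,1,1).

∂_2: C_2 → C_1 maps a triangle to the signed sum of its edges. For instance
  ∂bcd = cd − bd + bc,
  ∂aef = ef − af + ae.
The 12×6 boundary matrix has rank 6 and Smith normal form diag(1,1,1,1,1,1).

From H_k ≅ ker(∂_k) / im(∂_{k+1}) we obtain:

  H_0: rank C_0 − rank ∂_1 = 6 − 5 = 1, and the invariant factors of ∂_1 are all 1, so H_0 ≅ Z.
  H_1: rank ker ∂_1 − rank ∂_2 = (12 − 5) − 6 = 1, and the invariant factors of ∂_2 are all 1, so H_1 ≅ Z.
  H_2: rank ker ∂_2 − rank ∂_3 = (6 − 6) − 0 = 0, and there is no ∂_3, so H_2 ≅ 0.

As a check, the Euler characteristic is 6 − 12 + 6 = 0, which agrees with 1 − 1 + 0 = 0.

H_0 ≅ Z,  H_1 ≅ Z,  H_2 = 0.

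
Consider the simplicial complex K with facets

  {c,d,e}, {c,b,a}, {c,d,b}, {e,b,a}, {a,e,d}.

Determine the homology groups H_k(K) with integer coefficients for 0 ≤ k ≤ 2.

H_0 = Z,  H_1 = Z,  H_2 = 0.

Fix the vertex order a < b < c < d < e and write every simplex with vertices in increasing order. Then dim K = 2 and the simplices of K are:

  0-simplices (5): a, b, c, d, e
  1-simplices (10): ab, ac, ad, ae, bc, bd, be, cd, ce, de
  2-simplices (5): abc, abe, ade, bcd, cde

giving chain groups C_0 ≅ Z^5, C_1 ≅ Z^10, C_2 ≅ Z^5.

Boundary ∂_1: C_1 → C_0 sends each edge [p,q] (with p < q) to q − p. For instance
  ∂ab = b − a.
This gives a 5×10 integer matrix of rank 4; reducing to Smith normal form yields diagonal entries (1,1,1,1).

The boundary map ∂_2: C_2 → C_1 maps a triangle to the signed sum of its edges. For instance
  ∂abc = bc − ac + ab,
  ∂ade = de − ae + ad.
As a 10×5 matrix over Z this has rank 5, with invariant factors (1,1,1,1,1).

Reading off H_k = ker ∂_k / im ∂_{k+1}:

  H_0: rank C_0 − rank ∂_1 = 5 − 4 = 1, and the invariant factors of ∂_1 are all 1, so H_0 ≅ Z.
  H_1: rank ker ∂_1 − rank ∂_2 = (10 − 4) − 5 = 1, and the invariant factors of ∂_2 are all 1, so H_1 ≅ Z.
  H_2: rank ker ∂_2 − rank ∂_3 = (5 − 5) − 0 = 0, and there is no ∂_3, so H_2 ≅ 0.

As a check, the Euler characteristic is 5 − 10 + 5 = 0, which agrees with 1 − 1 + 0 = 0.
(K is a triangulation of the Möbius band.)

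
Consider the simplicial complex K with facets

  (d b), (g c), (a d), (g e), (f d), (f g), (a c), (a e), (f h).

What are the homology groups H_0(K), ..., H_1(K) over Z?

Fix the vertex order a < b < c < d < e < f < g < h and write every simplex with vertices in increasing order. Then dim K = 1 and the simplices of K are:

  0-simplices (8): a, b, c, d, e, f, g, h
  1-simplices (9): ac, ad, ae, bd, cg, df, eg, fg, fh

so the chain groups are C_0 ≅ Z^8, C_1 ≅ Z^9.

The boundary map ∂_1: C_1 → C_0 is given by ∂[p,q] = [q] − [p]. For instance
  ∂bd = d − b.
The 8×9 boundary matrix has rank 7 and Smith normal form diag(1,1,1,1,1,1,1).

Reading off H_k = ker ∂_k / im ∂_{k+1}:

  H_0: rank C_0 − rank ∂_1 = 8 − 7 = 1, and the invariant factors of ∂_1 are all 1, so H_0 ≅ Z.
  H_1: rank ker ∂_1 − rank ∂_2 = (9 − 7) − 0 = 2, and there is no ∂_2, so H_1 ≅ Z^2.

H_0 ≅ Z,  H_1 ≅ Z^2.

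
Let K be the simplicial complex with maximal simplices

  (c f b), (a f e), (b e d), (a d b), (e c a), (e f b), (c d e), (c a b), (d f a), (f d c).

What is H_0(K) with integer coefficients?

Take the total order a < b < c < d < e < f on the vertex set. Then K (dimension 2) consists of the simplices:

  0-simplices (6): a, b, c, d, e, f
  1-simplices (15): ab, ac, ad, ae, af, bc, bd, be, bf, cd, ce, cf, de, df, ef
  2-simplices (10): abc, abd, ace, adf, aef, bcf, bde, bef, cde, cdf

so the chain groups are C_0 ≅ Z^6, C_1 ≅ Z^15, C_2 ≅ Z^10.

The boundary map ∂_1: C_1 → C_0 maps an edge to its endpoints' difference, ∂[p,q] = q − p.
The resulting 6×15 matrix has rank 5, and its Smith normal form has invariant factors (1,1,1,1,1).

The boundary map ∂_2: C_2 → C_1 acts by ∂[p,q,r] = [q,r] − [p,r] + [p,q]. For instance
  ∂aef = ef − af + ae,
  ∂ace = ce − ae + ac.
This gives a 15×10 integer matrix of rank 10; reducing to Smith normal form yields diagonal entries (1,1,1,1,1,1,1,1,1,2).

Reading off H_k = ker ∂_k / im ∂_{k+1}:

  H_0: rank C_0 − rank ∂_1 = 6 − 5 = 1, and the invariant factors of ∂_1 are all 1, so H_0 ≅ Z.

H_0 ≅ Z.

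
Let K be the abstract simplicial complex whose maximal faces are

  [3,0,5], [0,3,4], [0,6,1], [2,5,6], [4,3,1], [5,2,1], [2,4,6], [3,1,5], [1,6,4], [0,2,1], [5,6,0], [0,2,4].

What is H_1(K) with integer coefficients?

H_1 ≅ Z/2Z.

Order the vertices as 0 < 1 < 2 < 3 < 4 < 5 < 6. Listing each simplex with vertices in this order, K has dimension 2 with simplices:

  0-simplices (7): [0], [1], [2], [3], [4], [5], [6]
  1-simplices (18): [0,1], [0,2], [0,3], [0,4], [0,5], [0,6], [1,2], [1,3], [1,4], [1,5], [1,6], [2,4], [2,5], [2,6], [3,4], [3,5], [4,6], [5,6]
  2-simplices (12): [0,1,2], [0,1,6], [0,2,4], [0,3,4], [0,3,5], [0,5,6], [1,2,5], [1,3,4], [1,3,5], [1,4,6], [2,4,6], [2,5,6]

giving chain groups C_0 ≅ Z^7, C_1 ≅ Z^18, C_2 ≅ Z^12.

Boundary ∂_1: C_1 → C_0 is given by ∂[p,q] = [q] − [p].
The 7×18 boundary matrix has rank 6 and Smith normal form diag(1,1,1,1,1,1).

The boundary map ∂_2: C_2 → C_1 sends each 2-simplex [p,q,r] to [q,r] − [p,r] + [p,q]. For instance
  ∂[1,4,6] = [4,6] − [1,6] + [1,4],
  ∂[0,2,4] = [2,4] − [0,4] + [0,2].
This gives a 18×12 integer matrix of rank 12; reducing to Smith normal form yields diagonal entries (1,1,1,1,1,1,1,1,1,1,1,2).

From H_k ≅ ker(∂_k) / im(∂_{k+1}) we obtain:

  H_1: rank ker ∂_1 − rank ∂_2 = (18 − 6) − 12 = 0, and ∂_2 has invariant factor 2 > 1, so H_1 ≅ Z/2Z.

(K is a triangulation of the real projective plane RP^2.)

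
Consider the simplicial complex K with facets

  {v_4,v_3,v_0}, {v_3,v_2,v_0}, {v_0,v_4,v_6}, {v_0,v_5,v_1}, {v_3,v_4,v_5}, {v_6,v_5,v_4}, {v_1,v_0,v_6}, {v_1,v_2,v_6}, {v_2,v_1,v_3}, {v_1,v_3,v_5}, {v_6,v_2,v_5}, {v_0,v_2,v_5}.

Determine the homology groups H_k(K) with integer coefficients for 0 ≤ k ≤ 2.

H_0 = Z,  H_1 = Z/2,  H_2 = 0.

Order the vertices as v_0 < v_1 < v_2 < v_3 < v_4 < v_5 < v_6. Listing each simplex with vertices in this order, K has dimension 2 with simplices:

  0-simplices (7): [v_0], [v_1], [v_2], [v_3], [v_4], [v_5], [v_6]
  1-simplices (18): (18 of them)
  2-simplices (12): (12 of them)

Hence C_0 ≅ Z^7, C_1 ≅ Z^18, C_2 ≅ Z^12.

Boundary ∂_1: C_1 → C_0 is given by ∂[p,q] = [q] − [p]. For instance
  ∂[v_1,v_5] = [v_5] − [v_1].
As a 7×18 matrix over Z this has rank 6, with invariant factors (1,1,1,1,1,1).

Boundary ∂_2: C_2 → C_1 acts by ∂[p,q,r] = [q,r] − [p,r] + [p,q]. For instance
  ∂[v_0,v_4,v_6] = [v_4,v_6] − [v_0,v_6] + [v_0,v_4],
  ∂[v_2,v_5,v_6] = [v_5,v_6] − [v_2,v_6] + [v_2,v_5].
As a 18×12 matrix over Z this has rank 12, with invariant factors (1,1,1,1,1,1,1,1,1,1,1,2).

Reading off H_k = ker ∂_k / im ∂_{k+1}:

  H_0: rank C_0 − rank ∂_1 = 7 − 6 = 1, and the invariant factors of ∂_1 are all 1, so H_0 = Z.
  H_1: rank ker ∂_1 − rank ∂_2 = (18 − 6) − 12 = 0, and ∂_2 has invariant factor 2 > 1, so H_1 = Z/2.
  H_2: rank ker ∂_2 − rank ∂_3 = (12 − 12) − 0 = 0, and there is no ∂_3, so H_2 = 0.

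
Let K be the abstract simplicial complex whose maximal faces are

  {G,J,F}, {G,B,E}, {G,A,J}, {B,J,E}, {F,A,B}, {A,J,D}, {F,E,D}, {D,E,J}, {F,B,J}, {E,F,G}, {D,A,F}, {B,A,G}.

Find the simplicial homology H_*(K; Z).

H_0 = Z,  H_1 = Z/2,  H_2 = 0.

We work with the vertex ordering A < B < D < E < F < G < J. The simplices of K, each written with vertices in increasing order, are:

  0-simplices (7): A, B, D, E, F, G, J
  1-simplices (18): AB, AD, AF, AG, AJ, BE, BF, BG, BJ, DE, DF, DJ, EF, EG, EJ, FG, FJ, GJ
  2-simplices (12): ABF, ABG, ADF, ADJ, AGJ, BEG, BEJ, BFJ, DEF, DEJ, EFG, FGJ

so the chain groups are C_0 ≅ Z^7, C_1 ≅ Z^18, C_2 ≅ Z^12.

∂_1: C_1 → C_0 sends each edge [p,q] (with p < q) to q − p. For instance
  ∂AG = G − A.
This gives a 7×18 integer matrix of rank 6; reducing to Smith normal form yields diagonal entries (1,1,1,1,1,1).

The boundary map ∂_2: C_2 → C_1 sends each 2-simplex [p,q,r] to [q,r] − [p,r] + [p,q]. For instance
  ∂BEJ = EJ − BJ + BE,
  ∂ADJ = DJ − AJ + AD.
The resulting 18×12 matrix has rank 12, and its Smith normal form has invariant factors (1,1,1,1,1,1,1,1,1,1,1,2).

Computing H_k = (kernel of ∂_k) / (image of ∂_{k+1}):

  H_0: rank C_0 − rank ∂_1 = 7 − 6 = 1, and the invariant factors of ∂_1 are all 1, so H_0 = Z.
  H_1: rank ker ∂_1 − rank ∂_2 = (18 − 6) − 12 = 0, and ∂_2 has invariant factor 2 > 1, so H_1 = Z/2.
  H_2: rank ker ∂_2 − rank ∂_3 = (12 − 12) − 0 = 0, and there is no ∂_3, so H_2 = 0.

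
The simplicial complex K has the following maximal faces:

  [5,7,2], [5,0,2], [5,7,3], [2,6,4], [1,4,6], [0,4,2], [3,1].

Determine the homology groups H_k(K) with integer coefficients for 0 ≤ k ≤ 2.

H_0 ≅ Z,  H_1 ≅ Z,  H_2 = 0.

Order the vertices as 0 < 1 < 2 < 3 < 4 < 5 < 6 < 7. Listing each simplex with vertices in this order, K has dimension 2 with simplices:

  0-simplices (8): [0], [1], [2], [3], [4], [5], [6], [7]
  1-simplices (14): [0,2], [0,4], [0,5], [1,3], [1,4], [1,6], [2,4], [2,5], [2,6], [2,7], [3,5], [3,7], [4,6], [5,7]
  2-simplices (6): [0,2,4], [0,2,5], [1,4,6], [2,4,6], [2,5,7], [3,5,7]

Hence C_0 ≅ Z^8, C_1 ≅ Z^14, C_2 ≅ Z^6.

The boundary map ∂_1: C_1 → C_0 is given by ∂[p,q] = [q] − [p]. For instance
  ∂[1,6] = [6] − [1].
As a 8×14 matrix over Z this has rank 7, with invariant factors (1,1,1,1,1,1,1).

The boundary map ∂_2: C_2 → C_1 sends each 2-simplex [p,q,r] to [q,r] − [p,r] + [p,q]. For instance
  ∂[2,5,7] = [5,7] − [2,7] + [2,5],
  ∂[1,4,6] = [4,6] − [1,6] + [1,4].
The resulting 14×6 matrix has rank 6, and its Smith normal form has invariant factors (1,1,1,1,1,1).

Computing H_k = (kernel of ∂_k) / (image of ∂_{k+1}):

  H_0: rank C_0 − rank ∂_1 = 8 − 7 = 1, and the invariant factors of ∂_1 are all 1, so H_0 ≅ Z.
  H_1: rank ker ∂_1 − rank ∂_2 = (14 − 7) − 6 = 1, and the invariant factors of ∂_2 are all 1, so H_1 ≅ Z.
  H_2: rank ker ∂_2 − rank ∂_3 = (6 − 6) − 0 = 0, and there is no ∂_3, so H_2 ≅ 0.

As a check, the Euler characteristic is 8 − 14 + 6 = 0, which agrees with 1 − 1 + 0 = 0.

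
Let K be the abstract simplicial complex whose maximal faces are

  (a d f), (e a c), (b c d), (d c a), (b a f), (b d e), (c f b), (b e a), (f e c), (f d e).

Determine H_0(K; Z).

Order the vertices as a < b < c < d < e < f. Listing each simplex with vertices in this order, K has dimension 2 with simplices:

  0-simplices (6): a, b, c, d, e, f
  1-simplices (15): ab, ac, ad, ae, af, bc, bd, be, bf, cd, ce, cf, de, df, ef
  2-simplices (10): abe, abf, acd, ace, adf, bcd, bcf, bde, cef, def

so the chain groups are C_0 ≅ Z^6, C_1 ≅ Z^15, C_2 ≅ Z^10.

∂_1: C_1 → C_0 sends each edge [p,q] (with p < q) to q − p.
This gives a 6×15 integer matrix of rank 5; reducing to Smith normal form yields diagonal entries (1,1,1,1,1).

Boundary ∂_2: C_2 → C_1 acts by ∂[p,q,r] = [q,r] − [p,r] + [p,q]. For instance
  ∂def = ef − df + de,
  ∂abe = be − ae + ab.
This gives a 15×10 integer matrix of rank 10; reducing to Smith normal form yields diagonal entries (1,1,1,1,1,1,1,1,1,2).

Now H_k = ker ∂_k / im ∂_{k+1}, so:

  H_0: rank C_0 − rank ∂_1 = 6 − 5 = 1, and the invariant factors of ∂_1 are all 1, so H_0 = Z.

H_0 ≅ Z.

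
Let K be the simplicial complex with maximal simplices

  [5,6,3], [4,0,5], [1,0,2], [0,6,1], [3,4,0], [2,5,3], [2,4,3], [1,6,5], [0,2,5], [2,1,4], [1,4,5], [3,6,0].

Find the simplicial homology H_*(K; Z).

Order the vertices as 0 < 1 < 2 < 3 < 4 < 5 < 6. Listing each simplex with vertices in this order, K has dimension 2 with simplices:

  0-simplices (7): [0], [1], [2], [3], [4], [5], [6]
  1-simplices (18): [0,1], [0,2], [0,3], [0,4], [0,5], [0,6], [1,2], [1,4], [1,5], [1,6], [2,3], [2,4], [2,5], [3,4], [3,5], [3,6], [4,5], [5,6]
  2-simplices (12): [0,1,2], [0,1,6], [0,2,5], [0,3,4], [0,3,6], [0,4,5], [1,2,4], [1,4,5], [1,5,6], [2,3,4], [2,3,5], [3,5,6]

so the chain groups are C_0 ≅ Z^7, C_1 ≅ Z^18, C_2 ≅ Z^12.

The boundary map ∂_1: C_1 → C_0 sends each edge [p,q] (with p < q) to q − p.
The 7×18 boundary matrix has rank 6 and Smith normal form diag(1,1,1,1,1,1).

∂_2: C_2 → C_1 maps a triangle to the signed sum of its edges. For instance
  ∂[0,3,6] = [3,6] − [0,6] + [0,3],
  ∂[2,3,4] = [3,4] − [2,4] + [2,3].
This gives a 18×12 integer matrix of rank 12; reducing to Smith normal form yields diagonal entries (1,1,1,1,1,1,1,1,1,1,1,2).

From H_k ≅ ker(∂_k) / im(∂_{k+1}) we obtain:

  H_0: rank C_0 − rank ∂_1 = 7 − 6 = 1, and the invariant factors of ∂_1 are all 1, so H_0 ≅ Z.
  H_1: rank ker ∂_1 − rank ∂_2 = (18 − 6) − 12 = 0, and ∂_2 has invariant factor 2 > 1, so H_1 ≅ Z/2.
  H_2: rank ker ∂_2 − rank ∂_3 = (12 − 12) − 0 = 0, and there is no ∂_3, so H_2 ≅ 0.

H_0 ≅ Z,  H_1 ≅ Z/2,  H_2 = 0.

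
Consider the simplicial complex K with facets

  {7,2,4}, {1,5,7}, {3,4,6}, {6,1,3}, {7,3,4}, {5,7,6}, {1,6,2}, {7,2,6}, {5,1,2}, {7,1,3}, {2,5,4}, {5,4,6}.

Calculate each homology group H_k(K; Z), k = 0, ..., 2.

H_0 ≅ Z,  H_1 ≅ Z/2,  H_2 = 0.

Take the total order 1 < 2 < 3 < 4 < 5 < 6 < 7 on the vertex set. Then K (dimension 2) consists of the simplices:

  0-simplices (7): [1], [2], [3], [4], [5], [6], [7]
  1-simplices (18): [1,2], [1,3], [1,5], [1,6], [1,7], [2,4], [2,5], [2,6], [2,7], [3,4], [3,6], [3,7], [4,5], [4,6], [4,7], [5,6], [5,7], [6,7]
  2-simplices (12): [1,2,5], [1,2,6], [1,3,6], [1,3,7], [1,5,7], [2,4,5], [2,4,7], [2,6,7], [3,4,6], [3,4,7], [4,5,6], [5,6,7]

giving chain groups C_0 ≅ Z^7, C_1 ≅ Z^18, C_2 ≅ Z^12.

Boundary ∂_1: C_1 → C_0 sends each edge [p,q] (with p < q) to q − p. For instance
  ∂[1,3] = [3] − [1].
The 7×18 boundary matrix has rank 6 and Smith normal form diag(1,1,1,1,1,1).

∂_2: C_2 → C_1 sends each 2-simplex [p,q,r] to [q,r] − [p,r] + [p,q]. For instance
  ∂[1,2,6] = [2,6] − [1,6] + [1,2],
  ∂[1,5,7] = [5,7] − [1,7] + [1,5].
As a 18×12 matrix over Z this has rank 12, with invariant factors (1,1,1,1,1,1,1,1,1,1,1,2).

Now H_k = ker ∂_k / im ∂_{k+1}, so:

  H_0: rank C_0 − rank ∂_1 = 7 − 6 = 1, and the invariant factors of ∂_1 are all 1, so H_0 ≅ Z.
  H_1: rank ker ∂_1 − rank ∂_2 = (18 − 6) − 12 = 0, and ∂_2 has invariant factor 2 > 1, so H_1 ≅ Z/2.
  H_2: rank ker ∂_2 − rank ∂_3 = (12 − 12) − 0 = 0, and there is no ∂_3, so H_2 ≅ 0.

As a check, the Euler characteristic is 7 − 18 + 12 = 1, which agrees with 1 − 0 + 0 = 1.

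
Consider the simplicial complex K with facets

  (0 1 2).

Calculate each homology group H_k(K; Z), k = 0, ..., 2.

H_0 = Z,  H_1 = 0,  H_2 = 0.

Fix the vertex order 0 < 1 < 2 and write every simplex with vertices in increasing order. Then dim K = 2 and the simplices of K are:

  0-simplices (3): [0], [1], [2]
  1-simplices (3): [0,1], [0,2], [1,2]
  2-simplices (1): [0,1,2]

so the chain groups are C_0 ≅ Z^3, C_1 ≅ Z^3, C_2 ≅ Z^1.

Boundary ∂_1: C_1 → C_0 maps an edge to its endpoints' difference, ∂[p,q] = q − p.
The resulting 3×3 matrix has rank 2, and its Smith normal form has invariant factors (1,1).

∂_2: C_2 → C_1 maps a triangle to the signed sum of its edges. For instance
  ∂[0,1,2] = [1,2] − [0,2] + [0,1].
As a 3×1 matrix over Z this has rank 1, with invariant factors (1).

Reading off H_k = ker ∂_k / im ∂_{k+1}:

  H_0: rank C_0 − rank ∂_1 = 3 − 2 = 1, and the invariant factors of ∂_1 are all 1, so H_0 ≅ Z.
  H_1: rank ker ∂_1 − rank ∂_2 = (3 − 2) − 1 = 0, and the invariant factors of ∂_2 are all 1, so H_1 ≅ 0.
  H_2: rank ker ∂_2 − rank ∂_3 = (1 − 1) − 0 = 0, and there is no ∂_3, so H_2 ≅ 0.

As a check, the Euler characteristic is 3 − 3 + 1 = 1, which agrees with 1 − 0 + 0 = 1.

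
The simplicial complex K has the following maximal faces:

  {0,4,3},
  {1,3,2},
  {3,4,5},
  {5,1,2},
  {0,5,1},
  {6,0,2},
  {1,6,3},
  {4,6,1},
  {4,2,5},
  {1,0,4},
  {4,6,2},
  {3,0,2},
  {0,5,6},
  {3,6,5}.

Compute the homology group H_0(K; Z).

Order the vertices as 0 < 1 < 2 < 3 < 4 < 5 < 6. Listing each simplex with vertices in this order, K has dimension 2 with simplices:

  0-simplices (7): [0], [1], [2], [3], [4], [5], [6]
  1-simplices (21): [0,1], [0,2], [0,3], [0,4], [0,5], [0,6], [1,2], [1,3], [1,4], [1,5], [1,6], [2,3], [2,4], [2,5], [2,6], [3,4], [3,5], [3,6], [4,5], [4,6], [5,6]
  2-simplices (14): [0,1,4], [0,1,5], [0,2,3], [0,2,6], [0,3,4], [0,5,6], [1,2,3], [1,2,5], [1,3,6], [1,4,6], [2,4,5], [2,4,6], [3,4,5], [3,5,6]

so the chain groups are C_0 ≅ Z^7, C_1 ≅ Z^21, C_2 ≅ Z^14.

The boundary map ∂_1: C_1 → C_0 sends each edge [p,q] (with p < q) to q − p.
As a 7×21 matrix over Z this has rank 6, with invariant factors (1,1,1,1,1,1).

∂_2: C_2 → C_1 sends each 2-simplex [p,q,r] to [q,r] − [p,r] + [p,q]. For instance
  ∂[1,4,6] = [4,6] − [1,6] + [1,4],
  ∂[2,4,6] = [4,6] − [2,6] + [2,4].
This gives a 21×14 integer matrix of rank 13; reducing to Smith normal form yields diagonal entries (1,1,1,1,1,1,1,1,1,1,1,1,1).

Reading off H_k = ker ∂_k / im ∂_{k+1}:

  H_0: rank C_0 − rank ∂_1 = 7 − 6 = 1, and the invariant factors of ∂_1 are all 1, so H_0 ≅ Z.

H_0 = Z.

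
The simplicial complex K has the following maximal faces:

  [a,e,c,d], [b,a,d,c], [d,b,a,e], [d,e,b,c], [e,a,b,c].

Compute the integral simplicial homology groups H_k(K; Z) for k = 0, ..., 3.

K has 5 vertices, 10 edges, 10 triangles, 5 3-simplices.
rank ∂_0 = 0, rank ∂_1 = 4 ⇒ b_0 = 5 − 0 − 4 = 1; all invariant factors of ∂_1 are 1 so no torsion. So H_0 = Z.
rank ∂_1 = 4, rank ∂_2 = 6 ⇒ b_1 = 10 − 4 − 6 = 0; all invariant factors of ∂_2 are 1 so no torsion. So H_1 = 0.
rank ∂_2 = 6, rank ∂_3 = 4 ⇒ b_2 = 10 − 6 − 4 = 0; all invariant factors of ∂_3 are 1 so no torsion. So H_2 = 0.
rank ∂_3 = 4, rank ∂_4 = 0 ⇒ b_3 = 5 − 4 − 0 = 1. So H_3 = Z.

H_0 = Z,  H_1 = 0,  H_2 = 0,  H_3 = Z.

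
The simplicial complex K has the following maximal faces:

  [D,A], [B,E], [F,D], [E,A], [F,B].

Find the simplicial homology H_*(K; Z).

H_0 ≅ Z,  H_1 ≅ Z.

Take the total order A < B < D < E < F on the vertex set. Then K (dimension 1) consists of the simplices:

  0-simplices (5): A, B, D, E, F
  1-simplices (5): AD, AE, BE, BF, DF

so the chain groups are C_0 ≅ Z^5, C_1 ≅ Z^5.

The boundary map ∂_1: C_1 → C_0 sends each edge [p,q] (with p < q) to q − p.
As a 5×5 matrix over Z this has rank 4, with invariant factors (1,1,1,1).

Now H_k = ker ∂_k / im ∂_{k+1}, so:

  H_0: rank C_0 − rank ∂_1 = 5 − 4 = 1, and the invariant factors of ∂_1 are all 1, so H_0 = Z.
  H_1: rank ker ∂_1 − rank ∂_2 = (5 − 4) − 0 = 1, and there is no ∂_2, so H_1 = Z.

As a check, the Euler characteristic is 5 − 5 = 0, which agrees with 1 − 1 = 0.
(K is a triangulation of the circle S^1.)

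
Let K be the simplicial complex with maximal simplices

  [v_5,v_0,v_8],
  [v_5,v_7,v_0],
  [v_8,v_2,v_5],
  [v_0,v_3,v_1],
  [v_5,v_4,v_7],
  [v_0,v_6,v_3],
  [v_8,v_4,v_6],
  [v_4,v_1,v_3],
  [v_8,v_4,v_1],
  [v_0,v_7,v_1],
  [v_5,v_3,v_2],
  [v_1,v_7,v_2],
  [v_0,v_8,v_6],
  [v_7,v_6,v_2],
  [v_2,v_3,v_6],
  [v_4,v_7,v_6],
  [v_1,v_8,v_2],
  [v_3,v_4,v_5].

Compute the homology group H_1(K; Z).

Order the vertices as v_0 < v_1 < v_2 < v_3 < v_4 < v_5 < v_6 < v_7 < v_8. Listing each simplex with vertices in this order, K has dimension 2 with simplices:

  0-simplices (9): [v_0], [v_1], [v_2], [v_3], [v_4], [v_5], [v_6], [v_7], [v_8]
  1-simplices (27): (27 of them)
  2-simplices (18): (18 of them)

Hence C_0 ≅ Z^9, C_1 ≅ Z^27, C_2 ≅ Z^18.

Boundary ∂_1: C_1 → C_0 sends each edge [p,q] (with p < q) to q − p.
This gives a 9×27 integer matrix of rank 8; reducing to Smith normal form yields diagonal entries (1,1,1,1,1,1,1,1).

The boundary map ∂_2: C_2 → C_1 maps a triangle to the signed sum of its edges. For instance
  ∂[v_0,v_1,v_3] = [v_1,v_3] − [v_0,v_3] + [v_0,v_1],
  ∂[v_2,v_5,v_8] = [v_5,v_8] − [v_2,v_8] + [v_2,v_5].
The 27×18 boundary matrix has rank 17 and Smith normal form diag(1,1,1,1,1,1,1,1,1,1,1,1,1,1,1,1,1).

Reading off H_k = ker ∂_k / im ∂_{k+1}:

  H_1: rank ker ∂_1 − rank ∂_2 = (27 − 8) − 17 = 2, and the invariant factors of ∂_2 are all 1, so H_1 = Z^2.

H_1 = Z^2.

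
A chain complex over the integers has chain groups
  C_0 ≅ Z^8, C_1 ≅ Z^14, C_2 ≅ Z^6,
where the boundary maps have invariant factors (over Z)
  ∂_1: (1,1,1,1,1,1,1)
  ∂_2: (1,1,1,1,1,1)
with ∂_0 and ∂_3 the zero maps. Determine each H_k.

H_0: b_0 = 8 − 0 − 7 = 1; torsion from ∂_1 factors > 1: none. So H_0 = Z.
H_1: b_1 = 14 − 7 − 6 = 1; torsion from ∂_2 factors > 1: none. So H_1 = Z.
H_2: b_2 = 6 − 6 − 0 = 0; torsion from ∂_3 factors > 1: none. So H_2 = 0.

H_0 = Z,  H_1 = Z,  H_2 = 0.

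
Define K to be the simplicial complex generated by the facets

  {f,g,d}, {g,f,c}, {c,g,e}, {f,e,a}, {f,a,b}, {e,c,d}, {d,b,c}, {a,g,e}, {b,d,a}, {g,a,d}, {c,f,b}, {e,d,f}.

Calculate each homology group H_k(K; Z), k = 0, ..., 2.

K has 7 vertices, 18 edges, 12 triangles.
rank ∂_0 = 0, rank ∂_1 = 6 ⇒ b_0 = 7 − 0 − 6 = 1; all invariant factors of ∂_1 are 1 so no torsion. So H_0 ≅ Z.
rank ∂_1 = 6, rank ∂_2 = 12 ⇒ b_1 = 18 − 6 − 12 = 0; ∂_2 has invariant factor(s) [2] giving torsion. So H_1 ≅ Z/2.
rank ∂_2 = 12, rank ∂_3 = 0 ⇒ b_2 = 12 − 12 − 0 = 0. So H_2 ≅ 0.

H_0 ≅ Z,  H_1 ≅ Z/2,  H_2 = 0.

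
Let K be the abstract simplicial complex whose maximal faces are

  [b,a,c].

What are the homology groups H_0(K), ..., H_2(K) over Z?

H_0 ≅ Z,  H_1 = 0,  H_2 = 0.

K has 3 vertices, 3 edges, 1 triangle.
rank ∂_0 = 0, rank ∂_1 = 2 ⇒ b_0 = 3 − 0 − 2 = 1; all invariant factors of ∂_1 are 1 so no torsion. So H_0 ≅ Z.
rank ∂_1 = 2, rank ∂_2 = 1 ⇒ b_1 = 3 − 2 − 1 = 0; all invariant factors of ∂_2 are 1 so no torsion. So H_1 ≅ 0.
rank ∂_2 = 1, rank ∂_3 = 0 ⇒ b_2 = 1 − 1 − 0 = 0. So H_2 ≅ 0.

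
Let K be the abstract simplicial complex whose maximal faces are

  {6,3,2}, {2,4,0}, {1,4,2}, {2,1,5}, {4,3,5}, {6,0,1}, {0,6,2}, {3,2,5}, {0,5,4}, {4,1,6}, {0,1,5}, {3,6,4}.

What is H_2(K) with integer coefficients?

H_2 ≅ 0.

K has 7 vertices, 18 edges, 12 triangles.
rank ∂_2 = 12, rank ∂_3 = 0 ⇒ b_2 = 12 − 12 − 0 = 0. So H_2 = 0.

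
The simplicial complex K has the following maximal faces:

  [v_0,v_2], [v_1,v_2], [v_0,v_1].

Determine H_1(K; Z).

H_1 ≅ Z.

K has 3 vertices, 3 edges.
rank ∂_1 = 2, rank ∂_2 = 0 ⇒ b_1 = 3 − 2 − 0 = 1. So H_1 = Z.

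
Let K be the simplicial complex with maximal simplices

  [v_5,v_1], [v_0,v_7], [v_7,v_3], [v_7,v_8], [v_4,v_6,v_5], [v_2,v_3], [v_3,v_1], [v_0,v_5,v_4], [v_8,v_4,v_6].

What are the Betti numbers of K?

Order the vertices as v_0 < v_1 < v_2 < v_3 < v_4 < v_5 < v_6 < v_7 < v_8. Listing each simplex with vertices in this order, K has dimension 2 with simplices:

  0-simplices (9): [v_0], [v_1], [v_2], [v_3], [v_4], [v_5], [v_6], [v_7], [v_8]
  1-simplices (13): [v_0,v_4], [v_0,v_5], [v_0,v_7], [v_1,v_3], [v_1,v_5], [v_2,v_3], [v_3,v_7], [v_4,v_5], [v_4,v_6], [v_4,v_8], [v_5,v_6], [v_6,v_8], [v_7,v_8]
  2-simplices (3): [v_0,v_4,v_5], [v_4,v_5,v_6], [v_4,v_6,v_8]

Hence C_0 ≅ Z^9, C_1 ≅ Z^13, C_2 ≅ Z^3.

Boundary ∂_1: C_1 → C_0 sends each edge [p,q] (with p < q) to q − p.
This gives a 9×13 integer matrix of rank 8; reducing to Smith normal form yields diagonal entries (1,1,1,1,1,1,1,1).

Boundary ∂_2: C_2 → C_1 maps a triangle to the signed sum of its edges. For instance
  ∂[v_4,v_6,v_8] = [v_6,v_8] − [v_4,v_8] + [v_4,v_6],
  ∂[v_0,v_4,v_5] = [v_4,v_5] − [v_0,v_5] + [v_0,v_4].
The resulting 13×3 matrix has rank 3, and its Smith normal form has invariant factors (1,1,1).

Reading off H_k = ker ∂_k / im ∂_{k+1}:

  H_0: rank C_0 − rank ∂_1 = 9 − 8 = 1, and the invariant factors of ∂_1 are all 1, so H_0 = Z.
  H_1: rank ker ∂_1 − rank ∂_2 = (13 − 8) − 3 = 2, and the invariant factors of ∂_2 are all 1, so H_1 = Z^2.
  H_2: rank ker ∂_2 − rank ∂_3 = (3 − 3) − 0 = 0, and there is no ∂_3, so H_2 = 0.

Hence the Betti numbers are b_0 = 1, b_1 = 2, b_2 = 0.

b_0 = 1, b_1 = 2, b_2 = 0.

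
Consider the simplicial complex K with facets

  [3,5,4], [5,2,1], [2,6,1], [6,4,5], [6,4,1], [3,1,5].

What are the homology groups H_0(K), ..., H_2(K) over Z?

H_0 = Z,  H_1 = Z,  H_2 = 0.

Take the total order 1 < 2 < 3 < 4 < 5 < 6 on the vertex set. Then K (dimension 2) consists of the simplices:

  0-simplices (6): [1], [2], [3], [4], [5], [6]
  1-simplices (12): [1,2], [1,3], [1,4], [1,5], [1,6], [2,5], [2,6], [3,4], [3,5], [4,5], [4,6], [5,6]
  2-simplices (6): [1,2,5], [1,2,6], [1,3,5], [1,4,6], [3,4,5], [4,5,6]

Hence C_0 ≅ Z^6, C_1 ≅ Z^12, C_2 ≅ Z^6.

∂_1: C_1 → C_0 maps an edge to its endpoints' difference, ∂[p,q] = q − p. For instance
  ∂[5,6] = [6] − [5].
This gives a 6×12 integer matrix of rank 5; reducing to Smith normal form yields diagonal entries (1,1,1,1,1).

∂_2: C_2 → C_1 maps a triangle to the signed sum of its edges. For instance
  ∂[3,4,5] = [4,5] − [3,5] + [3,4],
  ∂[1,2,6] = [2,6] − [1,6] + [1,2].
The 12×6 boundary matrix has rank 6 and Smith normal form diag(1,1,1,1,1,1).

Computing H_k = (kernel of ∂_k) / (image of ∂_{k+1}):

  H_0: rank C_0 − rank ∂_1 = 6 − 5 = 1, and the invariant factors of ∂_1 are all 1, so H_0 = Z.
  H_1: rank ker ∂_1 − rank ∂_2 = (12 − 5) − 6 = 1, and the invariant factors of ∂_2 are all 1, so H_1 = Z.
  H_2: rank ker ∂_2 − rank ∂_3 = (6 − 6) − 0 = 0, and there is no ∂_3, so H_2 = 0.

As a check, the Euler characteristic is 6 − 12 + 6 = 0, which agrees with 1 − 1 + 0 = 0.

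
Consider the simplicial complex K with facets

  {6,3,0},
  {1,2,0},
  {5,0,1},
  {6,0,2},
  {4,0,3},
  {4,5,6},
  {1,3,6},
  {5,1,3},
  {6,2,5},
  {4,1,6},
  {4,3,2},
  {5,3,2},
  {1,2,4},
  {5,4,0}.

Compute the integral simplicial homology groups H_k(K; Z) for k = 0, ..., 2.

We work with the vertex ordering 0 < 1 < 2 < 3 < 4 < 5 < 6. The simplices of K, each written with vertices in increasing order, are:

  0-simplices (7): [0], [1], [2], [3], [4], [5], [6]
  1-simplices (21): [0,1], [0,2], [0,3], [0,4], [0,5], [0,6], [1,2], [1,3], [1,4], [1,5], [1,6], [2,3], [2,4], [2,5], [2,6], [3,4], [3,5], [3,6], [4,5], [4,6], [5,6]
  2-simplices (14): [0,1,2], [0,1,5], [0,2,6], [0,3,4], [0,3,6], [0,4,5], [1,2,4], [1,3,5], [1,3,6], [1,4,6], [2,3,4], [2,3,5], [2,5,6], [4,5,6]

Hence C_0 ≅ Z^7, C_1 ≅ Z^21, C_2 ≅ Z^14.

The boundary map ∂_1: C_1 → C_0 sends each edge [p,q] (with p < q) to q − p.
This gives a 7×21 integer matrix of rank 6; reducing to Smith normal form yields diagonal entries (1,1,1,1,1,1).

The boundary map ∂_2: C_2 → C_1 maps a triangle to the signed sum of its edges. For instance
  ∂[2,3,4] = [3,4] − [2,4] + [2,3],
  ∂[0,1,2] = [1,2] − [0,2] + [0,1].
The 21×14 boundary matrix has rank 13 and Smith normal form diag(1,1,1,1,1,1,1,1,1,1,1,1,1).

Now H_k = ker ∂_k / im ∂_{k+1}, so:

  H_0: rank C_0 − rank ∂_1 = 7 − 6 = 1, and the invariant factors of ∂_1 are all 1, so H_0 ≅ Z.
  H_1: rank ker ∂_1 − rank ∂_2 = (21 − 6) − 13 = 2, and the invariant factors of ∂_2 are all 1, so H_1 ≅ Z^2.
  H_2: rank ker ∂_2 − rank ∂_3 = (14 − 13) − 0 = 1, and there is no ∂_3, so H_2 ≅ Z.

H_0 ≅ Z,  H_1 ≅ Z^2,  H_2 ≅ Z.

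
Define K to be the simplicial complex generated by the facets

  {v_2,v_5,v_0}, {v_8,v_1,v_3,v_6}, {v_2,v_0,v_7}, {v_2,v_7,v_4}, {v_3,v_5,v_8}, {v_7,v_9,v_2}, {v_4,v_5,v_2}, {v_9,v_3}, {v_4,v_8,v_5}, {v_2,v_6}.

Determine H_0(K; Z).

Take the total order v_0 < v_1 < v_2 < v_3 < v_4 < v_5 < v_6 < v_7 < v_8 < v_9 on the vertex set. Then K (dimension 3) consists of the simplices:

  0-simplices (10): [v_0], [v_1], [v_2], [v_3], [v_4], [v_5], [v_6], [v_7], [v_8], [v_9]
  1-simplices (21): (21 of them)
  2-simplices (11): (11 of them)
  3-simplices (1): [v_1,v_3,v_6,v_8]

Hence C_0 ≅ Z^10, C_1 ≅ Z^21, C_2 ≅ Z^11, C_3 ≅ Z^1.

∂_1: C_1 → C_0 is given by ∂[p,q] = [q] − [p]. For instance
  ∂[v_4,v_5] = [v_5] − [v_4].
The resulting 10×21 matrix has rank 9, and its Smith normal form has invariant factors (1,1,1,1,1,1,1,1,1).

∂_2: C_2 → C_1 acts by ∂[p,q,r] = [q,r] − [p,r] + [p,q]. For instance
  ∂[v_1,v_3,v_8] = [v_3,v_8] − [v_1,v_8] + [v_1,v_3],
  ∂[v_0,v_2,v_5] = [v_2,v_5] − [v_0,v_5] + [v_0,v_2].
This gives a 21×11 integer matrix of rank 10; reducing to Smith normal form yields diagonal entries (1,1,1,1,1,1,1,1,1,1).

∂_3: C_3 → C_2 sends each 3-simplex σ to the alternating sum Σ_i (−1)^i (σ with its i-th vertex removed). For instance
  ∂[v_1,v_3,v_6,v_8] = [v_3,v_6,v_8] − [v_1,v_6,v_8] + [v_1,v_3,v_8] − [v_1,v_3,v_6].
The resulting 11×1 matrix has rank 1, and its Smith normal form has invariant factors (1).

Reading off H_k = ker ∂_k / im ∂_{k+1}:

  H_0: rank C_0 − rank ∂_1 = 10 − 9 = 1, and the invariant factors of ∂_1 are all 1, so H_0 = Z.

H_0 = Z.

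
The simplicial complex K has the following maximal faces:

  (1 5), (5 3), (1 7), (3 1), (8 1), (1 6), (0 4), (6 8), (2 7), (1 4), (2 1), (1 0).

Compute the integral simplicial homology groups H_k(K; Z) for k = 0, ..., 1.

H_0 = Z,  H_1 = Z^4.

K has 9 vertices, 12 edges.
rank ∂_0 = 0, rank ∂_1 = 8 ⇒ b_0 = 9 − 0 − 8 = 1; all invariant factors of ∂_1 are 1 so no torsion. So H_0 = Z.
rank ∂_1 = 8, rank ∂_2 = 0 ⇒ b_1 = 12 − 8 − 0 = 4. So H_1 = Z^4.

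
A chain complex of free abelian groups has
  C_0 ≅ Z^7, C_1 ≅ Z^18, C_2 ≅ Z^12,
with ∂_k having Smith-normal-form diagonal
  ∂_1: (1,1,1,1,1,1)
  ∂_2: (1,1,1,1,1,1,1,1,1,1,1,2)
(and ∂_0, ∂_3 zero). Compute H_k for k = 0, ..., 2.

H_0 = Z,  H_1 = Z/2,  H_2 = 0.

H_0: b_0 = 7 − 0 − 6 = 1; torsion from ∂_1 factors > 1: none. So H_0 = Z.
H_1: b_1 = 18 − 6 − 12 = 0; torsion from ∂_2 factors > 1: [2]. So H_1 = Z/2.
H_2: b_2 = 12 − 12 − 0 = 0; torsion from ∂_3 factors > 1: none. So H_2 = 0.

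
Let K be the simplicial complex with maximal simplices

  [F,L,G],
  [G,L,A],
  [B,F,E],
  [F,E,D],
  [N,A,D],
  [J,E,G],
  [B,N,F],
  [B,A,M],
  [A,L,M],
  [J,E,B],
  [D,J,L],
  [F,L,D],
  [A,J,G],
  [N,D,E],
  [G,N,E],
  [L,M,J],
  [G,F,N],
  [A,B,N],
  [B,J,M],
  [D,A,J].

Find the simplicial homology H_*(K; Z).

K has 10 vertices, 30 edges, 20 triangles.
rank ∂_0 = 0, rank ∂_1 = 9 ⇒ b_0 = 10 − 0 − 9 = 1; all invariant factors of ∂_1 are 1 so no torsion. So H_0 ≅ Z.
rank ∂_1 = 9, rank ∂_2 = 20 ⇒ b_1 = 30 − 9 − 20 = 1; ∂_2 has invariant factor(s) [2] giving torsion. So H_1 ≅ Z ⊕ Z/2Z.
rank ∂_2 = 20, rank ∂_3 = 0 ⇒ b_2 = 20 − 20 − 0 = 0. So H_2 ≅ 0.

H_0 = Z,  H_1 = Z ⊕ Z/2Z,  H_2 = 0.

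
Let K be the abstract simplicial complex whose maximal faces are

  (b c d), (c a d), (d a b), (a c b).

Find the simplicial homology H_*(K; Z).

H_0 ≅ Z,  H_1 = 0,  H_2 ≅ Z.

We work with the vertex ordering a < b < c < d. The simplices of K, each written with vertices in increasing order, are:

  0-simplices (4): a, b, c, d
  1-simplices (6): ab, ac, ad, bc, bd, cd
  2-simplices (4): abc, abd, acd, bcd

Hence C_0 ≅ Z^4, C_1 ≅ Z^6, C_2 ≅ Z^4.

The boundary map ∂_1: C_1 → C_0 is given by ∂[p,q] = [q] − [p]. For instance
  ∂ac = c − a.
As a 4×6 matrix over Z this has rank 3, with invariant factors (1,1,1).

∂_2: C_2 → C_1 acts by ∂[p,q,r] = [q,r] − [p,r] + [p,q]. For instance
  ∂abd = bd − ad + ab,
  ∂acd = cd − ad + ac.
The 6×4 boundary matrix has rank 3 and Smith normal form diag(1,1,1).

From H_k ≅ ker(∂_k) / im(∂_{k+1}) we obtain:

  H_0: rank C_0 − rank ∂_1 = 4 − 3 = 1, and the invariant factors of ∂_1 are all 1, so H_0 ≅ Z.
  H_1: rank ker ∂_1 − rank ∂_2 = (6 − 3) − 3 = 0, and the invariant factors of ∂_2 are all 1, so H_1 ≅ 0.
  H_2: rank ker ∂_2 − rank ∂_3 = (4 − 3) − 0 = 1, and there is no ∂_3, so H_2 ≅ Z.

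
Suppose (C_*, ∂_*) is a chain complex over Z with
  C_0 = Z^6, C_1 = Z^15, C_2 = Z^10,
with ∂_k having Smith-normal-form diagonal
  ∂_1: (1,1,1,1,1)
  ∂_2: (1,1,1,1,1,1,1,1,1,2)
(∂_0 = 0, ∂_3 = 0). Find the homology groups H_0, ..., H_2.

H_0: b_0 = 6 − 0 − 5 = 1; torsion from ∂_1 factors > 1: none. So H_0 = Z.
H_1: b_1 = 15 − 5 − 10 = 0; torsion from ∂_2 factors > 1: [2]. So H_1 = Z/2Z.
H_2: b_2 = 10 − 10 − 0 = 0; torsion from ∂_3 factors > 1: none. So H_2 = 0.

H_0 = Z,  H_1 = Z/2Z,  H_2 = 0.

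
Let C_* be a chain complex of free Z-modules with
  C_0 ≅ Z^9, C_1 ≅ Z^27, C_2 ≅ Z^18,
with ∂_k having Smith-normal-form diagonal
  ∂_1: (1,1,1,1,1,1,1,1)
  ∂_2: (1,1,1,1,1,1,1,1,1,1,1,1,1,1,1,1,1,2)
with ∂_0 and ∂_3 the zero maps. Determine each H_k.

H_0 ≅ Z,  H_1 ≅ Z ⊕ Z_2,  H_2 = 0.

H_0: b_0 = 9 − 0 − 8 = 1; torsion from ∂_1 factors > 1: none. So H_0 ≅ Z.
H_1: b_1 = 27 − 8 − 18 = 1; torsion from ∂_2 factors > 1: [2]. So H_1 ≅ Z ⊕ Z_2.
H_2: b_2 = 18 − 18 − 0 = 0; torsion from ∂_3 factors > 1: none. So H_2 ≅ 0.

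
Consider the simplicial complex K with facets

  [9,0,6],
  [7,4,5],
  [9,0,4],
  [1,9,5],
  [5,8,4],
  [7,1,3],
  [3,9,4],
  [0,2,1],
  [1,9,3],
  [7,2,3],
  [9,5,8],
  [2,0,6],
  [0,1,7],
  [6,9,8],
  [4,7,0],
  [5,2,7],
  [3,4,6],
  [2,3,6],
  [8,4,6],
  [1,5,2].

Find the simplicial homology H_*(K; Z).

Take the total order 0 < 1 < 2 < 3 < 4 < 5 < 6 < 7 < 8 < 9 on the vertex set. Then K (dimension 2) consists of the simplices:

  0-simplices (10): [0], [1], [2], [3], [4], [5], [6], [7], [8], [9]
  1-simplices (30): (30 of them)
  2-simplices (20): (20 of them)

so the chain groups are C_0 ≅ Z^10, C_1 ≅ Z^30, C_2 ≅ Z^20.

Boundary ∂_1: C_1 → C_0 maps an edge to its endpoints' difference, ∂[p,q] = q − p. For instance
  ∂[1,3] = [3] − [1].
The 10×30 boundary matrix has rank 9 and Smith normal form diag(1,1,1,1,1,1,1,1,1).

The boundary map ∂_2: C_2 → C_1 maps a triangle to the signed sum of its edges. For instance
  ∂[3,4,9] = [4,9] − [3,9] + [3,4],
  ∂[4,5,7] = [5,7] − [4,7] + [4,5].
The resulting 30×20 matrix has rank 20, and its Smith normal form has invariant factors (1,1,1,1,1,1,1,1,1,1,1,1,1,1,1,1,1,1,1,2).

Reading off H_k = ker ∂_k / im ∂_{k+1}:

  H_0: rank C_0 − rank ∂_1 = 10 − 9 = 1, and the invariant factors of ∂_1 are all 1, so H_0 = Z.
  H_1: rank ker ∂_1 − rank ∂_2 = (30 − 9) − 20 = 1, and ∂_2 has invariant factor 2 > 1, so H_1 = Z × Z/2.
  H_2: rank ker ∂_2 − rank ∂_3 = (20 − 20) − 0 = 0, and there is no ∂_3, so H_2 = 0.

H_0 ≅ Z,  H_1 ≅ Z × Z/2,  H_2 = 0.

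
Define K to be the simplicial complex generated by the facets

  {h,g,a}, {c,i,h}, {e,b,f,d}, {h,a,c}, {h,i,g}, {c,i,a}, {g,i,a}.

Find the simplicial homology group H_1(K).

Take the total order a < b < c < d < e < f < g < h < i on the vertex set. Then K (dimension 3) consists of the simplices:

  0-simplices (9): a, b, c, d, e, f, g, h, i
  1-simplices (15): ac, ag, ah, ai, bd, be, bf, ch, ci, de, df, ef, gh, gi, hi
  2-simplices (10): ach, aci, agh, agi, bde, bdf, bef, chi, def, ghi
  3-simplices (1): bdef

so the chain groups are C_0 ≅ Z^9, C_1 ≅ Z^15, C_2 ≅ Z^10, C_3 ≅ Z^1.

∂_1: C_1 → C_0 maps an edge to its endpoints' difference, ∂[p,q] = q − p. For instance
  ∂ef = f − e.
As a 9×15 matrix over Z this has rank 7, with invariant factors (1,1,1,1,1,1,1).

Boundary ∂_2: C_2 → C_1 sends each 2-simplex [p,q,r] to [q,r] − [p,r] + [p,q]. For instance
  ∂agi = gi − ai + ag,
  ∂aci = ci − ai + ac.
The resulting 15×10 matrix has rank 8, and its Smith normal form has invariant factors (1,1,1,1,1,1,1,1).

Boundary ∂_3: C_3 → C_2 sends each 3-simplex σ to the alternating sum Σ_i (−1)^i (σ with its i-th vertex removed). For instance
  ∂bdef = def − bef + bdf − bde.
The resulting 10×1 matrix has rank 1, and its Smith normal form has invariant factors (1).

Computing H_k = (kernel of ∂_k) / (image of ∂_{k+1}):

  H_1: rank ker ∂_1 − rank ∂_2 = (15 − 7) − 8 = 0, and the invariant factors of ∂_2 are all 1, so H_1 ≅ 0.

(K is a triangulation of the disjoint union of the 2-sphere S^2 and the 3-simplex.)

H_1 = 0.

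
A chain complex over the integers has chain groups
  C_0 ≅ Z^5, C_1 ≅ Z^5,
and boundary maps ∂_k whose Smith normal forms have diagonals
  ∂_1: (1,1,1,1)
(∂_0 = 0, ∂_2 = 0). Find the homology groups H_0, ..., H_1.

H_0 ≅ Z,  H_1 ≅ Z.

H_0: b_0 = 5 − 0 − 4 = 1; torsion from ∂_1 factors > 1: none. So H_0 ≅ Z.
H_1: b_1 = 5 − 4 − 0 = 1; torsion from ∂_2 factors > 1: none. So H_1 ≅ Z.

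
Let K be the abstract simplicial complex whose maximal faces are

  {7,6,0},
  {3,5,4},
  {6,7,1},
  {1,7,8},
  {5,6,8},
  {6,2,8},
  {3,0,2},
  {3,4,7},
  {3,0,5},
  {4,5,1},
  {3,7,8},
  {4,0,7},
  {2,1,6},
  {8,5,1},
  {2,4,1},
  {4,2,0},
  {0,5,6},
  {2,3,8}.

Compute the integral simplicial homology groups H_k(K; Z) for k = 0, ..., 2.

H_0 ≅ Z,  H_1 ≅ Z ⊕ Z/2Z,  H_2 = 0.

We work with the vertex ordering 0 < 1 < 2 < 3 < 4 < 5 < 6 < 7 < 8. The simplices of K, each written with vertices in increasing order, are:

  0-simplices (9): [0], [1], [2], [3], [4], [5], [6], [7], [8]
  1-simplices (27): (27 of them)
  2-simplices (18): [0,2,3], [0,2,4], [0,3,5], [0,4,7], [0,5,6], [0,6,7], [1,2,4], [1,2,6], [1,4,5], [1,5,8], [1,6,7], [1,7,8], [2,3,8], [2,6,8], [3,4,5], [3,4,7], [3,7,8], [5,6,8]

so the chain groups are C_0 ≅ Z^9, C_1 ≅ Z^27, C_2 ≅ Z^18.

∂_1: C_1 → C_0 maps an edge to its endpoints' difference, ∂[p,q] = q − p.
The resulting 9×27 matrix has rank 8, and its Smith normal form has invariant factors (1,1,1,1,1,1,1,1).

∂_2: C_2 → C_1 sends each 2-simplex [p,q,r] to [q,r] − [p,r] + [p,q]. For instance
  ∂[3,4,5] = [4,5] − [3,5] + [3,4],
  ∂[1,2,4] = [2,4] − [1,4] + [1,2].
This gives a 27×18 integer matrix of rank 18; reducing to Smith normal form yields diagonal entries (1,1,1,1,1,1,1,1,1,1,1,1,1,1,1,1,1,2).

Computing H_k = (kernel of ∂_k) / (image of ∂_{k+1}):

  H_0: rank C_0 − rank ∂_1 = 9 − 8 = 1, and the invariant factors of ∂_1 are all 1, so H_0 ≅ Z.
  H_1: rank ker ∂_1 − rank ∂_2 = (27 − 8) − 18 = 1, and ∂_2 has invariant factor 2 > 1, so H_1 ≅ Z ⊕ Z/2Z.
  H_2: rank ker ∂_2 − rank ∂_3 = (18 − 18) − 0 = 0, and there is no ∂_3, so H_2 ≅ 0.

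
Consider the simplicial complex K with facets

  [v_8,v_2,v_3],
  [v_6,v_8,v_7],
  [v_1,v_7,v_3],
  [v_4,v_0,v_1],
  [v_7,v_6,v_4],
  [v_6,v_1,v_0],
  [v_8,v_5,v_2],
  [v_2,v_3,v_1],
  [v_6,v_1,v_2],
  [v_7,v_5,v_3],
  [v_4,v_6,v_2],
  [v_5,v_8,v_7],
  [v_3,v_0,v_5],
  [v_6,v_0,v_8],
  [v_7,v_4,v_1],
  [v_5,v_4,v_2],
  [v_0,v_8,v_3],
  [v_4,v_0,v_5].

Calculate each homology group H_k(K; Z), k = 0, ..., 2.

K has 9 vertices, 27 edges, 18 triangles.
rank ∂_0 = 0, rank ∂_1 = 8 ⇒ b_0 = 9 − 0 − 8 = 1; all invariant factors of ∂_1 are 1 so no torsion. So H_0 = Z.
rank ∂_1 = 8, rank ∂_2 = 18 ⇒ b_1 = 27 − 8 − 18 = 1; ∂_2 has invariant factor(s) [2] giving torsion. So H_1 = Z ⊕ Z/2.
rank ∂_2 = 18, rank ∂_3 = 0 ⇒ b_2 = 18 − 18 − 0 = 0. So H_2 = 0.

H_0 ≅ Z,  H_1 ≅ Z ⊕ Z/2,  H_2 = 0.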